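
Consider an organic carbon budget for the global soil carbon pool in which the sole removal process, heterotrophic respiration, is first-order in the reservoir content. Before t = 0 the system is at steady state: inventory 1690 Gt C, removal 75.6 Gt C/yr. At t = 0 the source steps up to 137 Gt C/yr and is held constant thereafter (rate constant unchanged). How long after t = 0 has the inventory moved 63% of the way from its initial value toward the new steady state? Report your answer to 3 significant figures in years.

22.2 yr

τ = M₀/F₀ = 1690/75.6 = 22.35 yr.
The remaining gap fraction is e^(−t/τ); 63% covered ⇒ e^(−t/τ) = 0.370.
t = −τ ln(0.370) = 22.35 × 0.9943 = 22.23 yr.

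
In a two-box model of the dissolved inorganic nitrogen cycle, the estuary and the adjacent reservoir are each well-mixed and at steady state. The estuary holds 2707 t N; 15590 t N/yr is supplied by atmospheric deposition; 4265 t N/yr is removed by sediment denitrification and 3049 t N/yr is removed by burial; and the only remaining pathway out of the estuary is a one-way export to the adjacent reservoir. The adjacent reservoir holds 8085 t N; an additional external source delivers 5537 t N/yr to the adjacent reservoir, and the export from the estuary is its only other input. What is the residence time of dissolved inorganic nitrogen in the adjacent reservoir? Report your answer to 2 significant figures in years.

0.59 yr

Balance the estuary: ΣF_in = 15590 t N/yr.
Export to the adjacent reservoir = ΣF_in − (4265 + 3049) = 8276.0 t N/yr.
Total input to the adjacent reservoir = 8276.0 + 5537 = 13813 t N/yr; at steady state this equals its total output.
τ = M / F = 8085 / 13813 = 0.5853 yr.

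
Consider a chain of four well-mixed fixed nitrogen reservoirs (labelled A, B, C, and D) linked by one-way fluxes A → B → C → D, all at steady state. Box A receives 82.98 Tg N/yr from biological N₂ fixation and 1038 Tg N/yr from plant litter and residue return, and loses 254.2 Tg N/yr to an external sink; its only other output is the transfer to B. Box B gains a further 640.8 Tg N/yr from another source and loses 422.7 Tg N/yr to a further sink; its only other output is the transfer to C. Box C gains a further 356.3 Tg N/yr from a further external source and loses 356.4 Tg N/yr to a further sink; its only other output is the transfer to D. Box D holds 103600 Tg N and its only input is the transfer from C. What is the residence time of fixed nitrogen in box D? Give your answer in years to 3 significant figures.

Box A: F(A→B) = (82.98 + 1038) − 254.2 = 866.78 Tg N/yr.
Box B: F(B→C) = (866.78 + 640.8) − 422.7 = 1084.9 Tg N/yr.
Box C: F(C→D) = (1084.9 + 356.3) − 356.4 = 1084.8 Tg N/yr.
Box D throughput = its input = 1084.8 Tg N/yr; τ = 103600 / 1084.8 = 95.50 yr.

95.5 yr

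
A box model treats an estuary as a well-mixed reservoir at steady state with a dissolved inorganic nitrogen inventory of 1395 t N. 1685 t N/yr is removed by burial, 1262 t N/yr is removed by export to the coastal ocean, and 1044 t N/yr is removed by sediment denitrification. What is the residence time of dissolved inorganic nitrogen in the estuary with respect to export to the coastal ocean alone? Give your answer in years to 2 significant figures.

1.1 yr

Residence time with respect to a single sink: τ = M / F_sink.
τ = 1395 / 1262 = 1.105 yr.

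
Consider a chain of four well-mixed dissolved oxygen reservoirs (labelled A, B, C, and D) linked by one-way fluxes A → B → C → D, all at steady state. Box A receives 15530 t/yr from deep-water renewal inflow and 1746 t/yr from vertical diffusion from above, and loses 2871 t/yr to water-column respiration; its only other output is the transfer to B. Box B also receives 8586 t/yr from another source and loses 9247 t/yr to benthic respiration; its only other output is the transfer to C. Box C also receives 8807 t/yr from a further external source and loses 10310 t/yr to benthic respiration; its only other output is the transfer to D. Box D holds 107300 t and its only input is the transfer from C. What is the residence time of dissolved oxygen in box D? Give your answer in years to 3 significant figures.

Box A: F(A→B) = (15530 + 1746) − 2871 = 14405 t/yr.
Box B: F(B→C) = (14405 + 8586) − 9247 = 13744 t/yr.
Box C: F(C→D) = (13744 + 8807) − 10310 = 12241 t/yr.
Box D throughput = its input = 12241 t/yr; τ = 107300 / 12241 = 8.766 yr.

8.77 yr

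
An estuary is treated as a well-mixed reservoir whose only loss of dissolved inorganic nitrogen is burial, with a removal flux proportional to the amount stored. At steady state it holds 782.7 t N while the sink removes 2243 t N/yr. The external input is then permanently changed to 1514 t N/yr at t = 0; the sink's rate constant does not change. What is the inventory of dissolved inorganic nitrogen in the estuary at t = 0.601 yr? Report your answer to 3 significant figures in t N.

The sink rate constant is k = F₀/M₀ = 2243/782.7 = 2.866 yr⁻¹.
Solving dM/dt = F₁ − kM with M(0) = M₀ gives M(t) = F₁/k + (M₀ − F₁/k)·e^(−kt).
F₁/k = 1514/2.866 = 528.31 t N; kt = 2.866 × 0.601 = 1.722, e^(−kt) = 0.1787.
M(0.601) = 528.31 + (782.7 − 528.31) × 0.1787 = 528.31 + 45.45 = 573.76 t N.

574 t N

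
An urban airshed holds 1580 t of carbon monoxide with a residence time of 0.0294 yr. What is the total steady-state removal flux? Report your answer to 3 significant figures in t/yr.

53700 t/yr

F = M / τ = 1580 / 0.0294 = 53740 t/yr.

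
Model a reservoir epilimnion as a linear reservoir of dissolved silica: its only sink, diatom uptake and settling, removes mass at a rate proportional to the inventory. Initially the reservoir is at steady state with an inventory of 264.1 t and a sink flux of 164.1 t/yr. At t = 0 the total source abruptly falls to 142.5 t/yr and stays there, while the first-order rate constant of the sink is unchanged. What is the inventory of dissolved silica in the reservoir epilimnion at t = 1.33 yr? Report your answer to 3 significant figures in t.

Residence time τ = M₀/F₀ = 1.609 yr. The eventual steady state is M_∞ = M₀·(F₁/F₀) = 264.1 × 142.5/164.1 = 229.34 t.
The anomaly ΔM(t) = M(t) − M_∞ decays as ΔM₀·e^(−t/τ) with ΔM₀ = 264.1 − 229.34 = 34.76 t.
At t = 1.33 yr, e^(−t/τ) = e^(−0.8264) = 0.4376, so ΔM = 15.21 t and M = 229.34 + 15.21 = 244.55 t.

245 t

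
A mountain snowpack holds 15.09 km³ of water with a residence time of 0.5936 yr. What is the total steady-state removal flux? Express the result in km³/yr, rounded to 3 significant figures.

25.4 km³/yr

F = M / τ = 15.09 / 0.5936 = 25.42 km³/yr.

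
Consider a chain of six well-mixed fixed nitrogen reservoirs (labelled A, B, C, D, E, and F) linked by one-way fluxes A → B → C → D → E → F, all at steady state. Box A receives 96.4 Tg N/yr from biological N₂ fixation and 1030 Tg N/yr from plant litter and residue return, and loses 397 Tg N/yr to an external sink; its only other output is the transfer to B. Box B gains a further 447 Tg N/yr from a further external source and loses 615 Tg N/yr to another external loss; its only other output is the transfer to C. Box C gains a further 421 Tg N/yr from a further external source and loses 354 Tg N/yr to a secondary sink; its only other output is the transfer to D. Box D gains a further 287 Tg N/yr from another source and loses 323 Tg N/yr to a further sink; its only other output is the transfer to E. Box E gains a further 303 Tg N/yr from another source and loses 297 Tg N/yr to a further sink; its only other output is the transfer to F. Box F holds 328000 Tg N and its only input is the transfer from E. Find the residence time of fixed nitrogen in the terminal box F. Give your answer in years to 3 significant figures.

548 yr

Box A: F(A→B) = (96.4 + 1030) − 397 = 729.40 Tg N/yr.
Box B: F(B→C) = (729.40 + 447) − 615 = 561.40 Tg N/yr.
Box C: F(C→D) = (561.40 + 421) − 354 = 628.40 Tg N/yr.
Box D: F(D→E) = (628.40 + 287) − 323 = 592.40 Tg N/yr.
Box E: F(E→F) = (592.40 + 303) − 297 = 598.40 Tg N/yr.
Box F throughput = its input = 598.40 Tg N/yr; τ = 328000 / 598.40 = 548.1 yr.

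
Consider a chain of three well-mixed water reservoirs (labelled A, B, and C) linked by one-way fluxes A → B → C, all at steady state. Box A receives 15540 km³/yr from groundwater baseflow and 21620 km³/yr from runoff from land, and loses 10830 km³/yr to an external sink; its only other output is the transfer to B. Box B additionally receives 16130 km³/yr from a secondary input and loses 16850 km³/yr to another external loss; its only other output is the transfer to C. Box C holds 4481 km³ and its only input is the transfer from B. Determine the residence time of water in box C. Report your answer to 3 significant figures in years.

0.175 yr

Box A: F(A→B) = (15540 + 21620) − 10830 = 26330 km³/yr.
Box B: F(B→C) = (26330 + 16130) − 16850 = 25610 km³/yr.
Box C throughput = its input = 25610 km³/yr; τ = 4481 / 25610 = 0.1750 yr.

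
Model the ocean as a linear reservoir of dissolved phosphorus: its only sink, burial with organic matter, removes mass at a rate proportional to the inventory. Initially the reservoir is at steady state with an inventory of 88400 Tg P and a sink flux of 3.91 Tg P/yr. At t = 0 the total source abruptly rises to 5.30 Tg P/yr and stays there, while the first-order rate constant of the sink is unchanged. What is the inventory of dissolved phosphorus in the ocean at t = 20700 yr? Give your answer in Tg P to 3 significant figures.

107000 Tg P

The sink rate constant is k = F₀/M₀ = 3.91/88400 = 4.423×10^-5 yr⁻¹.
Solving dM/dt = F₁ − kM with M(0) = M₀ gives M(t) = F₁/k + (M₀ − F₁/k)·e^(−kt).
F₁/k = 5.30/4.423×10^-5 = 119830 Tg P; kt = 4.423×10^-5 × 20700 = 0.9156, e^(−kt) = 0.4003.
M(20700) = 119830 + (88400 − 119830) × 0.4003 = 119830 − 12580 = 107250 Tg P.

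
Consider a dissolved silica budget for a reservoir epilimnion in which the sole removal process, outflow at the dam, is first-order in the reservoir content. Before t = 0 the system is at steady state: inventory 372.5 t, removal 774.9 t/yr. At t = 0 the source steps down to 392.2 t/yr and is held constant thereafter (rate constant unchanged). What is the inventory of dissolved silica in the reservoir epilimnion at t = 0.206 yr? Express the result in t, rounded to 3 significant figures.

308 t

The sink rate constant is k = F₀/M₀ = 774.9/372.5 = 2.080 yr⁻¹.
Solving dM/dt = F₁ − kM with M(0) = M₀ gives M(t) = F₁/k + (M₀ − F₁/k)·e^(−kt).
F₁/k = 392.2/2.080 = 188.53 t; kt = 2.080 × 0.206 = 0.4285, e^(−kt) = 0.6515.
M(0.206) = 188.53 + (372.5 − 188.53) × 0.6515 = 188.53 + 119.8 = 308.38 t.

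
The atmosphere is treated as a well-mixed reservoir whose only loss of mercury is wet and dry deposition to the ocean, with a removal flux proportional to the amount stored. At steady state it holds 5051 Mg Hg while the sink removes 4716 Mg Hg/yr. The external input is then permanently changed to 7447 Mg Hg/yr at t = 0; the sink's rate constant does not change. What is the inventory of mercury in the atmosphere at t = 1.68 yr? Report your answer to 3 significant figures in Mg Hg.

τ = M₀/F₀ = 5051/4716 = 1.071 yr; rate constant k = 1/τ.
New steady state M_∞ = F₁/k = F₁·τ = 7447 × 1.071 = 7976.0 Mg Hg.
M(t) = M_∞ + (M₀ − M_∞)·e^(−t/τ); t/τ = 1.68/1.071 = 1.569, so e^(−t/τ) = 0.2083.
M(t) = 7976.0 − 2925 × 0.2083 = 7366.6 Mg Hg.

7370 Mg Hg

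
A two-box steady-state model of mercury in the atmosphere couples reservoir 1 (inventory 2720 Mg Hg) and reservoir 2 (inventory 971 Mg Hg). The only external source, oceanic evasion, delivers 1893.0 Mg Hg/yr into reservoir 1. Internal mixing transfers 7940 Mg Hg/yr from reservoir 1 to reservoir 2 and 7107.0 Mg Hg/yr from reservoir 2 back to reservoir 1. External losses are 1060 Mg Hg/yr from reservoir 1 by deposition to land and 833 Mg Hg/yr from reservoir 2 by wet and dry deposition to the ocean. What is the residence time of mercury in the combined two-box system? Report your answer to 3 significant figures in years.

1.95 yr

Residence time in the combined system uses the total inventory and the total *external* removal — internal exchanges between the two boxes cancel.
M_total = 2720 + 971 = 3691.0 Mg Hg.
ΣF_external_out = 1060 + 833 = 1893.0 Mg Hg/yr.
τ = M_total / ΣF_ext = 3691.0 / 1893.0 = 1.950 yr.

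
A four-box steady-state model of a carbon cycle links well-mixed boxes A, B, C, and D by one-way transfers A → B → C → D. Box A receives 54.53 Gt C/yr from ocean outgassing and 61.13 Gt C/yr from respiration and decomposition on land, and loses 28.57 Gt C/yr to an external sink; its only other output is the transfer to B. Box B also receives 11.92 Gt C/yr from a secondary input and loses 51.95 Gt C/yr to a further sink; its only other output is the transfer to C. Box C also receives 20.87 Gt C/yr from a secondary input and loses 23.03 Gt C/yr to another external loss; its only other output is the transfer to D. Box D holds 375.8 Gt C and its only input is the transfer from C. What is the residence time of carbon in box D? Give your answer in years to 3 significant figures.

Box A: F(A→B) = (54.53 + 61.13) − 28.57 = 87.090 Gt C/yr.
Box B: F(B→C) = (87.090 + 11.92) − 51.95 = 47.060 Gt C/yr.
Box C: F(C→D) = (47.060 + 20.87) − 23.03 = 44.900 Gt C/yr.
Box D throughput = its input = 44.900 Gt C/yr; τ = 375.8 / 44.900 = 8.370 yr.

8.37 yr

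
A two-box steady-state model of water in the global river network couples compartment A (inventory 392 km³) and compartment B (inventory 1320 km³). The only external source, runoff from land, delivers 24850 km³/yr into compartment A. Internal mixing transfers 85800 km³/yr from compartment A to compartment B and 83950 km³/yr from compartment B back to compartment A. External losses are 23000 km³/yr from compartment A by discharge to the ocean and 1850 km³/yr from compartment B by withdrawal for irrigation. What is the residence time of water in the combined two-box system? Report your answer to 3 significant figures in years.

For the system as a whole, the A↔B exchange is internal and contributes nothing to the throughput; only the external sinks remove mass.
M_total = 392 + 1320 = 1712.0 km³.
ΣF_external_out = 23000 + 1850 = 24850 km³/yr.
τ = M_total / ΣF_ext = 1712.0 / 24850 = 0.06889 yr.

0.0689 yr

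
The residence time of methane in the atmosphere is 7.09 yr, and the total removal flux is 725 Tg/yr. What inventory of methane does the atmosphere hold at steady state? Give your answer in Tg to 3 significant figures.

5140 Tg

τ = M/F ⇒ M = τ × F = 7.09 × 725 = 5140 Tg.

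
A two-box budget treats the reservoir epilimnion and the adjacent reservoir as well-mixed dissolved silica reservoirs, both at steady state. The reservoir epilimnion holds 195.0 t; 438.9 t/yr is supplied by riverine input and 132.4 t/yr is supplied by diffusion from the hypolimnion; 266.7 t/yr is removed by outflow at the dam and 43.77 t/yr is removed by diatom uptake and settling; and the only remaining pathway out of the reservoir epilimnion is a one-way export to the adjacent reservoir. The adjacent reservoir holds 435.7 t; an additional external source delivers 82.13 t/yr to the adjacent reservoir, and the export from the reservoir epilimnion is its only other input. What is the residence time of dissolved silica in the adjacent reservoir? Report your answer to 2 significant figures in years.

1.3 yr

Balance the reservoir epilimnion: ΣF_in = 438.9 + 132.4 = 571.30 t/yr.
Export to the adjacent reservoir = ΣF_in − (266.7 + 43.77) = 260.83 t/yr.
Total input to the adjacent reservoir = 260.83 + 82.13 = 342.96 t/yr; at steady state this equals its total output.
τ = M / F = 435.7 / 342.96 = 1.270 yr.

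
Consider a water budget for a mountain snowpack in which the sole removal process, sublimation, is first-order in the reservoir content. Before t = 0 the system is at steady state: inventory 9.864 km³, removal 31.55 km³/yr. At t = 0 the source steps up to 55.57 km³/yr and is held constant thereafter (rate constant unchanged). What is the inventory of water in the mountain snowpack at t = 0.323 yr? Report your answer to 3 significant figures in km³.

14.7 km³

The sink rate constant is k = F₀/M₀ = 31.55/9.864 = 3.198 yr⁻¹.
Solving dM/dt = F₁ − kM with M(0) = M₀ gives M(t) = F₁/k + (M₀ − F₁/k)·e^(−kt).
F₁/k = 55.57/3.198 = 17.374 km³; kt = 3.198 × 0.323 = 1.033, e^(−kt) = 0.3559.
M(0.323) = 17.374 + (9.864 − 17.374) × 0.3559 = 17.374 − 2.673 = 14.701 km³.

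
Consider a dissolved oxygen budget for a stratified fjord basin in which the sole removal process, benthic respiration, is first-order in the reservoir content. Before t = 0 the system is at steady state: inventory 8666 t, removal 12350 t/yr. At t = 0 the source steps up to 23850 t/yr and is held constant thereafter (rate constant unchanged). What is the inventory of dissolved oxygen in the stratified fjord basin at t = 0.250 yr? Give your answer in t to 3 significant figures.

11100 t

τ = M₀/F₀ = 8666/12350 = 0.7017 yr; rate constant k = 1/τ.
New steady state M_∞ = F₁/k = F₁·τ = 23850 × 0.7017 = 16736 t.
M(t) = M_∞ + (M₀ − M_∞)·e^(−t/τ); t/τ = 0.250/0.7017 = 0.3563, so e^(−t/τ) = 0.7003.
M(t) = 16736 − 8070 × 0.7003 = 11085 t.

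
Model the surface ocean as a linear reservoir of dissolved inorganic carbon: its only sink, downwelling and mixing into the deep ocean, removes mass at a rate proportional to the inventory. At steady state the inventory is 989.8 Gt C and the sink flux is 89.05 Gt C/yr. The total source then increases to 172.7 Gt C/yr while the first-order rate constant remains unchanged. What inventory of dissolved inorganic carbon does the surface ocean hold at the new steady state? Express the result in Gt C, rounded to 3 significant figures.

1920 Gt C

Rate constant k = F/M = 89.05 / 989.8 = 0.08997 yr⁻¹.
At the new steady state, source = k·M_new ⇒ M_new = 172.7 / 0.08997 = 1920 Gt C.
(Equivalently M_new = M × F_new/F_old = 989.8 × 172.7/89.05.)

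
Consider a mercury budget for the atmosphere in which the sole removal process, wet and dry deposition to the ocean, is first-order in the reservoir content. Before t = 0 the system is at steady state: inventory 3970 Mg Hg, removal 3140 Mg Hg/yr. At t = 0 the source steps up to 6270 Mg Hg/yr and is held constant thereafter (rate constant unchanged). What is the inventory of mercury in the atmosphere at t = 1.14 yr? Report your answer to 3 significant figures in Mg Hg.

6320 Mg Hg

τ = M₀/F₀ = 3970/3140 = 1.264 yr; rate constant k = 1/τ.
New steady state M_∞ = F₁/k = F₁·τ = 6270 × 1.264 = 7927.4 Mg Hg.
M(t) = M_∞ + (M₀ − M_∞)·e^(−t/τ); t/τ = 1.14/1.264 = 0.9017, so e^(−t/τ) = 0.4059.
M(t) = 7927.4 − 3957 × 0.4059 = 6321.1 Mg Hg.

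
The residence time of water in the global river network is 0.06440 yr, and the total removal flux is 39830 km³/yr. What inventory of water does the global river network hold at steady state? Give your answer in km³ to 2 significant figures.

τ = M/F ⇒ M = τ × F = 0.06440 × 39830 = 2565 km³.

2600 km³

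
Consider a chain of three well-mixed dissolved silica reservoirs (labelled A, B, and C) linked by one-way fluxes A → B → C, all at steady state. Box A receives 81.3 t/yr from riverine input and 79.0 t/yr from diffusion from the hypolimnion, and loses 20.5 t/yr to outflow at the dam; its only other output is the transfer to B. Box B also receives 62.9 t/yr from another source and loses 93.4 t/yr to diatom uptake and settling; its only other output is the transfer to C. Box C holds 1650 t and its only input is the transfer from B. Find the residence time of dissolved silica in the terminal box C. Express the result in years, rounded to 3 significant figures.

15.1 yr

Box A: F(A→B) = (81.3 + 79.0) − 20.5 = 139.80 t/yr.
Box B: F(B→C) = (139.80 + 62.9) − 93.4 = 109.30 t/yr.
Box C throughput = its input = 109.30 t/yr; τ = 1650 / 109.30 = 15.10 yr.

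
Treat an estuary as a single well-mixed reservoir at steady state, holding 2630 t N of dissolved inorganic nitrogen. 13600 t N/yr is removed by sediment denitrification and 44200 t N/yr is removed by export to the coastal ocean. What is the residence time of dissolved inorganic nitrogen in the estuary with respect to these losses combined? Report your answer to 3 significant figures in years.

0.0455 yr

Total removal = 13600 + 44200 = 57800 t N/yr.
τ = M / ΣF_out = 2630 / 57800 = 0.04550 yr.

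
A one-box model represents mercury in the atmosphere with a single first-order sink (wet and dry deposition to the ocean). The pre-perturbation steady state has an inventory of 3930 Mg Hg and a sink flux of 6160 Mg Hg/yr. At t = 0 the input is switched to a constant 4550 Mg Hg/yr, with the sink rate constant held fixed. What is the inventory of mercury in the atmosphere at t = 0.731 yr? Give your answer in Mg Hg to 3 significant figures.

The sink rate constant is k = F₀/M₀ = 6160/3930 = 1.567 yr⁻¹.
Solving dM/dt = F₁ − kM with M(0) = M₀ gives M(t) = F₁/k + (M₀ − F₁/k)·e^(−kt).
F₁/k = 4550/1.567 = 2902.8 Mg Hg; kt = 1.567 × 0.731 = 1.146, e^(−kt) = 0.3180.
M(0.731) = 2902.8 + (3930 − 2902.8) × 0.3180 = 2902.8 + 326.6 = 3229.4 Mg Hg.

3230 Mg Hg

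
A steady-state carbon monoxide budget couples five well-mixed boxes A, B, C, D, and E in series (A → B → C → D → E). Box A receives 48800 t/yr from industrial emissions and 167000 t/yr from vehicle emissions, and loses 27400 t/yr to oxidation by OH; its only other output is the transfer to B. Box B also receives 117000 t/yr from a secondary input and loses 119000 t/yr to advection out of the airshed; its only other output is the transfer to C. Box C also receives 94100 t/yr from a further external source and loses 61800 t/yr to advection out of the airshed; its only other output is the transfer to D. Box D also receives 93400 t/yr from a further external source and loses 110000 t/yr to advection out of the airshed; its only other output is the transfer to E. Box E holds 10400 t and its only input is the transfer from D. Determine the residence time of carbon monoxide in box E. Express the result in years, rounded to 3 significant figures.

0.0515 yr

Box A: F(A→B) = (48800 + 167000) − 27400 = 188400 t/yr.
Box B: F(B→C) = (188400 + 117000) − 119000 = 186400 t/yr.
Box C: F(C→D) = (186400 + 94100) − 61800 = 218700 t/yr.
Box D: F(D→E) = (218700 + 93400) − 110000 = 202100 t/yr.
Box E throughput = its input = 202100 t/yr; τ = 10400 / 202100 = 0.05146 yr.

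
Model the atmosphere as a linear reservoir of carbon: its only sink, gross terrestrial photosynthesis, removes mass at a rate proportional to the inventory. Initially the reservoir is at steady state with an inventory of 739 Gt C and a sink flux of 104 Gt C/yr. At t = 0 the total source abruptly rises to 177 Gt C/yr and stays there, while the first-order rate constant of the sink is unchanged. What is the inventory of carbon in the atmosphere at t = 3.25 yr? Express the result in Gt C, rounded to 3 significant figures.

Residence time τ = M₀/F₀ = 7.106 yr. The eventual steady state is M_∞ = M₀·(F₁/F₀) = 739 × 177/104 = 1257.7 Gt C.
The anomaly ΔM(t) = M(t) − M_∞ decays as ΔM₀·e^(−t/τ) with ΔM₀ = 739 − 1257.7 = −518.7 Gt C.
At t = 3.25 yr, e^(−t/τ) = e^(−0.4574) = 0.6329, so ΔM = −328.3 Gt C and M = 1257.7 − 328.3 = 929.40 Gt C.

929 Gt C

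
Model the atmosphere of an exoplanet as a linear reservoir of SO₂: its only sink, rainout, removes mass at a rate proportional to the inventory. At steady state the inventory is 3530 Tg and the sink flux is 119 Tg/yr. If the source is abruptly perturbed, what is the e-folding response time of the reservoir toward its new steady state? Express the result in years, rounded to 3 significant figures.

29.7 yr

For a linear reservoir the response time equals the residence time τ = M/F.
τ = 3530 / 119 = 29.66 yr.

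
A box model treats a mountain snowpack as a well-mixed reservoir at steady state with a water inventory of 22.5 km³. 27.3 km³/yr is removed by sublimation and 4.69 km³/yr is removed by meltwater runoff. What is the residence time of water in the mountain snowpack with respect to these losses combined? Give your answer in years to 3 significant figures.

Total removal = 27.30 + 4.690 = 31.990 km³/yr.
τ = M / ΣF_out = 22.5 / 31.990 = 0.7033 yr.

0.703 yr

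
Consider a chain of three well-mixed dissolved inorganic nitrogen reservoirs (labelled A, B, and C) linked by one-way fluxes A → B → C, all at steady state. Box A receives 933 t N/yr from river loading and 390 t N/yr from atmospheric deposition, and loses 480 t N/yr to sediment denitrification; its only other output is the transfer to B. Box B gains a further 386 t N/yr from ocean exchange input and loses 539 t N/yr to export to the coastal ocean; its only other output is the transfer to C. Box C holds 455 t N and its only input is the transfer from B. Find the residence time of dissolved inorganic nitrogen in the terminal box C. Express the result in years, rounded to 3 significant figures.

Box A: F(A→B) = (933 + 390) − 480 = 843.00 t N/yr.
Box B: F(B→C) = (843.00 + 386) − 539 = 690.00 t N/yr.
Box C throughput = its input = 690.00 t N/yr; τ = 455 / 690.00 = 0.6594 yr.

0.659 yr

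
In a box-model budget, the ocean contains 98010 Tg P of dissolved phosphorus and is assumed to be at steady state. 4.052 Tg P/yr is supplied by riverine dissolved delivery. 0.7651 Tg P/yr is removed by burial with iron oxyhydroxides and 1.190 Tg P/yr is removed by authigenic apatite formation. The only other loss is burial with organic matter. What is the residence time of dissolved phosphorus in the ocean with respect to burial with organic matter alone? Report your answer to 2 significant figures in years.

47000 yr

At steady state ΣF_in = ΣF_out.
ΣF_in = 4.0520 Tg P/yr.
Burial with organic matter flux = ΣF_in − (0.7651 + 1.190) = 4.0520 − 1.955 = 2.097 Tg P/yr.
τ = M / F = 98010 / 2.097 = 46740 yr.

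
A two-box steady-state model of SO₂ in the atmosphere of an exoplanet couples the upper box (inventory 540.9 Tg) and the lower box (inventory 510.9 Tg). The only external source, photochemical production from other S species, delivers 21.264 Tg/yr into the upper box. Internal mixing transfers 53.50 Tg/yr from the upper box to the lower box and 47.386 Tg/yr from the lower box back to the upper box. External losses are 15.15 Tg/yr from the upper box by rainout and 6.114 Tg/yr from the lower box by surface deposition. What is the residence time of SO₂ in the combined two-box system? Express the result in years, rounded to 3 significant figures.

49.5 yr

Treat the two boxes together as one reservoir: the mixing fluxes between them are internal recycling, so τ = ΣM / Σ(external losses).
M_total = 540.9 + 510.9 = 1051.8 Tg.
ΣF_external_out = 15.15 + 6.114 = 21.264 Tg/yr.
τ = M_total / ΣF_ext = 1051.8 / 21.264 = 49.46 yr.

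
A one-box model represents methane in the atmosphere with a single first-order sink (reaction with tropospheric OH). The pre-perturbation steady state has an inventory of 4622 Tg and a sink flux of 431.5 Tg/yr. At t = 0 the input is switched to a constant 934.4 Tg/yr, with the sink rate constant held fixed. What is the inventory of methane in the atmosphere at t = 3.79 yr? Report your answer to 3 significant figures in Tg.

6230 Tg

The sink rate constant is k = F₀/M₀ = 431.5/4622 = 0.09336 yr⁻¹.
Solving dM/dt = F₁ − kM with M(0) = M₀ gives M(t) = F₁/k + (M₀ − F₁/k)·e^(−kt).
F₁/k = 934.4/0.09336 = 10009 Tg; kt = 0.09336 × 3.79 = 0.3538, e^(−kt) = 0.7020.
M(3.79) = 10009 + (4622 − 10009) × 0.7020 = 10009 − 3782 = 6227.3 Tg.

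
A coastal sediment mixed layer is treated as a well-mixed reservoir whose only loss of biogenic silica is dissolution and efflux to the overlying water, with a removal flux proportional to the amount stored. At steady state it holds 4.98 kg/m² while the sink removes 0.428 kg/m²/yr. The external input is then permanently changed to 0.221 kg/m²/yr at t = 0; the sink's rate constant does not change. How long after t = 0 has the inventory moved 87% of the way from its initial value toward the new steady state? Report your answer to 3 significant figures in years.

τ = M₀/F₀ = 4.98/0.428 = 11.64 yr.
The remaining gap fraction is e^(−t/τ); 87% covered ⇒ e^(−t/τ) = 0.130.
t = −τ ln(0.130) = 11.64 × 2.040 = 23.74 yr.

23.7 yr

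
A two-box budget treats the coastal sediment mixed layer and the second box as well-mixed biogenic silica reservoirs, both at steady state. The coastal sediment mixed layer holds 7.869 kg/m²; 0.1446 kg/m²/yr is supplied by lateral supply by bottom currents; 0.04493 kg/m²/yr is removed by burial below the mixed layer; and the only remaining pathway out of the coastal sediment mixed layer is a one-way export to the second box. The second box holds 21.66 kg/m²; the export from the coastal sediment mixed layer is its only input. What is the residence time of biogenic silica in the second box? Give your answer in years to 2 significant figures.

Balance the coastal sediment mixed layer: ΣF_in = 0.14460 kg/m²/yr.
Export to the second box = ΣF_in − (0.04493) = 0.099670 kg/m²/yr.
At steady state the output of the second box equals its input, 0.099670 kg/m²/yr.
τ = M / F = 21.66 / 0.099670 = 217.3 yr.

220 yr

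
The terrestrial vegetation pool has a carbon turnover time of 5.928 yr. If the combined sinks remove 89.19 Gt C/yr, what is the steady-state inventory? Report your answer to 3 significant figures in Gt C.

529 Gt C

τ = M/F ⇒ M = τ × F = 5.928 × 89.19 = 528.7 Gt C.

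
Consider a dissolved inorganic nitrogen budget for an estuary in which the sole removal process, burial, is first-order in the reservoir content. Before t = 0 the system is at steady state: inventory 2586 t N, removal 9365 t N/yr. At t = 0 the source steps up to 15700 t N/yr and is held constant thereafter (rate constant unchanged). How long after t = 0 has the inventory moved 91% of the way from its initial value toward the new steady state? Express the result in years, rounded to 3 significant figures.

τ = M₀/F₀ = 2586/9365 = 0.2761 yr.
The remaining gap fraction is e^(−t/τ); 91% covered ⇒ e^(−t/τ) = 0.0900.
t = −τ ln(0.0900) = 0.2761 × 2.408 = 0.6649 yr.

0.665 yr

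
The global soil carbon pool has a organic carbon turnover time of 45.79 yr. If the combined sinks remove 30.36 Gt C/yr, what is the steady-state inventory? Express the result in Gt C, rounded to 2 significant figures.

τ = M/F ⇒ M = τ × F = 45.79 × 30.36 = 1390 Gt C.

1400 Gt C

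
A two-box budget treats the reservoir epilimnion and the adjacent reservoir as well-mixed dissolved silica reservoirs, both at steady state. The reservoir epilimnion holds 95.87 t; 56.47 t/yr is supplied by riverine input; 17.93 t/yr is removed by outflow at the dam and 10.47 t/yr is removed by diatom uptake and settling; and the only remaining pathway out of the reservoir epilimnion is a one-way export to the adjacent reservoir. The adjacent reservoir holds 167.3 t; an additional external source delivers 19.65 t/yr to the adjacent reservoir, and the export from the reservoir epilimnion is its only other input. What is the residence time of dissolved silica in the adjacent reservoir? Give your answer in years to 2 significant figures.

3.5 yr

Balance the reservoir epilimnion: ΣF_in = 56.470 t/yr.
Export to the adjacent reservoir = ΣF_in − (17.93 + 10.47) = 28.070 t/yr.
Total input to the adjacent reservoir = 28.070 + 19.65 = 47.720 t/yr; at steady state this equals its total output.
τ = M / F = 167.3 / 47.720 = 3.506 yr.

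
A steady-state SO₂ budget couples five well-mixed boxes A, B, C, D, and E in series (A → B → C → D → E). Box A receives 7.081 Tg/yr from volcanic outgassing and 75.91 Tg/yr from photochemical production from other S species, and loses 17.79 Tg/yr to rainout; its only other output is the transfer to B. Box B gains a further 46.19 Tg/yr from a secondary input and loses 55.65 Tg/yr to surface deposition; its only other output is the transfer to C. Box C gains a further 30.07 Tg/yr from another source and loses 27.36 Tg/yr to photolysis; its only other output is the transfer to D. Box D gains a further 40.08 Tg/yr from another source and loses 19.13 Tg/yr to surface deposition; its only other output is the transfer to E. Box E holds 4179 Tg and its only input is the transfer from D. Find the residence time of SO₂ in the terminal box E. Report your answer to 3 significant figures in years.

52.6 yr

Box A: F(A→B) = (7.081 + 75.91) − 17.79 = 65.201 Tg/yr.
Box B: F(B→C) = (65.201 + 46.19) − 55.65 = 55.741 Tg/yr.
Box C: F(C→D) = (55.741 + 30.07) − 27.36 = 58.451 Tg/yr.
Box D: F(D→E) = (58.451 + 40.08) − 19.13 = 79.401 Tg/yr.
Box E throughput = its input = 79.401 Tg/yr; τ = 4179 / 79.401 = 52.63 yr.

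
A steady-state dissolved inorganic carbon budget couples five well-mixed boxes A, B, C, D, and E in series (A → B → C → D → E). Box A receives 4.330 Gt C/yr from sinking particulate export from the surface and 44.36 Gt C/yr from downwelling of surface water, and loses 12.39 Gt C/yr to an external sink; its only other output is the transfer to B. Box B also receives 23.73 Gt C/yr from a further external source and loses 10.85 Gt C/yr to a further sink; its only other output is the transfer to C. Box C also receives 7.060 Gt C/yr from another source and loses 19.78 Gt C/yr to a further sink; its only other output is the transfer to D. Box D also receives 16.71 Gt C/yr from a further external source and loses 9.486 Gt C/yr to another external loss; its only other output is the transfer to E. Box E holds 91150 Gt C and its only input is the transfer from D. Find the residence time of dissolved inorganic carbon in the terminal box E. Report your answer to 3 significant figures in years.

Box A: F(A→B) = (4.330 + 44.36) − 12.39 = 36.300 Gt C/yr.
Box B: F(B→C) = (36.300 + 23.73) − 10.85 = 49.180 Gt C/yr.
Box C: F(C→D) = (49.180 + 7.060) − 19.78 = 36.460 Gt C/yr.
Box D: F(D→E) = (36.460 + 16.71) − 9.486 = 43.684 Gt C/yr.
Box E throughput = its input = 43.684 Gt C/yr; τ = 91150 / 43.684 = 2087 yr.

2090 yr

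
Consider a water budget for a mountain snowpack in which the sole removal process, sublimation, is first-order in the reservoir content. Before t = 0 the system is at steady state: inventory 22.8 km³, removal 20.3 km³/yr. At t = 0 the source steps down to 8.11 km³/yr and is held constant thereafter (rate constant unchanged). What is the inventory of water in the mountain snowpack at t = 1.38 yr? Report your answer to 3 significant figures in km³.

13.1 km³

Residence time τ = M₀/F₀ = 1.123 yr. The eventual steady state is M_∞ = M₀·(F₁/F₀) = 22.8 × 8.11/20.3 = 9.1088 km³.
The anomaly ΔM(t) = M(t) − M_∞ decays as ΔM₀·e^(−t/τ) with ΔM₀ = 22.8 − 9.1088 = 13.69 km³.
At t = 1.38 yr, e^(−t/τ) = e^(−1.229) = 0.2927, so ΔM = 4.007 km³ and M = 9.1088 + 4.007 = 13.116 km³.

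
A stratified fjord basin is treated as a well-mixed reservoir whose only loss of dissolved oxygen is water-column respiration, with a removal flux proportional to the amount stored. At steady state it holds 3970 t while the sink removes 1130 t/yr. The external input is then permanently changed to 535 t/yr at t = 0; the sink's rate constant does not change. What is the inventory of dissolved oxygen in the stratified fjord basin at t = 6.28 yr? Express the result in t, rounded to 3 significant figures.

2230 t

The sink rate constant is k = F₀/M₀ = 1130/3970 = 0.2846 yr⁻¹.
Solving dM/dt = F₁ − kM with M(0) = M₀ gives M(t) = F₁/k + (M₀ − F₁/k)·e^(−kt).
F₁/k = 535/0.2846 = 1879.6 t; kt = 0.2846 × 6.28 = 1.788, e^(−kt) = 0.1674.
M(6.28) = 1879.6 + (3970 − 1879.6) × 0.1674 = 1879.6 + 349.9 = 2229.5 t.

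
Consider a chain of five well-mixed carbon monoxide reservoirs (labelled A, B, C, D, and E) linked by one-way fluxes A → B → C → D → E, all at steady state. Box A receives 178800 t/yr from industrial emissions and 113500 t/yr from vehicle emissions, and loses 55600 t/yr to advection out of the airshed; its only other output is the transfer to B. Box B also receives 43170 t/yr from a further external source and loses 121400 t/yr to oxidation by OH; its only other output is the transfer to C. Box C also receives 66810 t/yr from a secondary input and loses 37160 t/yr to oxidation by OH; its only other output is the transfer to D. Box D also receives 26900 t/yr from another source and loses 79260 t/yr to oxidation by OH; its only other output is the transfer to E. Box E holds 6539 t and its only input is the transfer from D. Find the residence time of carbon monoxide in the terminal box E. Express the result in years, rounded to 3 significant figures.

Box A: F(A→B) = (178800 + 113500) − 55600 = 236700 t/yr.
Box B: F(B→C) = (236700 + 43170) − 121400 = 158470 t/yr.
Box C: F(C→D) = (158470 + 66810) − 37160 = 188120 t/yr.
Box D: F(D→E) = (188120 + 26900) − 79260 = 135760 t/yr.
Box E throughput = its input = 135760 t/yr; τ = 6539 / 135760 = 0.04817 yr.

0.0482 yr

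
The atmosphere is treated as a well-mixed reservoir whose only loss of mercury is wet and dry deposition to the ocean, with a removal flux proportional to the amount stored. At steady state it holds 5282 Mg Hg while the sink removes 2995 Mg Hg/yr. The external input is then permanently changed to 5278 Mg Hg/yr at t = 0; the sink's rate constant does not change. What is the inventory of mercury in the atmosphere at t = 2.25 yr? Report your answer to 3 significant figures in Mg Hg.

τ = M₀/F₀ = 5282/2995 = 1.764 yr; rate constant k = 1/τ.
New steady state M_∞ = F₁/k = F₁·τ = 5278 × 1.764 = 9308.3 Mg Hg.
M(t) = M_∞ + (M₀ − M_∞)·e^(−t/τ); t/τ = 2.25/1.764 = 1.276, so e^(−t/τ) = 0.2792.
M(t) = 9308.3 − 4026 × 0.2792 = 8184.1 Mg Hg.

8180 Mg Hg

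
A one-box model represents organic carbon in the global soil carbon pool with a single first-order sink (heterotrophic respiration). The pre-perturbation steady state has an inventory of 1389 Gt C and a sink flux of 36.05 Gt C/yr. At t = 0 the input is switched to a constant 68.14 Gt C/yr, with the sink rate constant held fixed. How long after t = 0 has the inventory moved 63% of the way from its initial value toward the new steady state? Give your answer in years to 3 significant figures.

τ = M₀/F₀ = 1389/36.05 = 38.53 yr.
The remaining gap fraction is e^(−t/τ); 63% covered ⇒ e^(−t/τ) = 0.370.
t = −τ ln(0.370) = 38.53 × 0.9943 = 38.31 yr.

38.3 yr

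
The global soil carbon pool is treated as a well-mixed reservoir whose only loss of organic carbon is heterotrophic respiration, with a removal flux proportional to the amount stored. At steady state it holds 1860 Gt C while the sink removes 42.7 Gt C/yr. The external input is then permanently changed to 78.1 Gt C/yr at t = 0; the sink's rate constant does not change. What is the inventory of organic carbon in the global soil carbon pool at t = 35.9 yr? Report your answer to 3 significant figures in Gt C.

2730 Gt C

The sink rate constant is k = F₀/M₀ = 42.7/1860 = 0.02296 yr⁻¹.
Solving dM/dt = F₁ − kM with M(0) = M₀ gives M(t) = F₁/k + (M₀ − F₁/k)·e^(−kt).
F₁/k = 78.1/0.02296 = 3402.0 Gt C; kt = 0.02296 × 35.9 = 0.8242, e^(−kt) = 0.4386.
M(35.9) = 3402.0 + (1860 − 3402.0) × 0.4386 = 3402.0 − 676.3 = 2725.7 Gt C.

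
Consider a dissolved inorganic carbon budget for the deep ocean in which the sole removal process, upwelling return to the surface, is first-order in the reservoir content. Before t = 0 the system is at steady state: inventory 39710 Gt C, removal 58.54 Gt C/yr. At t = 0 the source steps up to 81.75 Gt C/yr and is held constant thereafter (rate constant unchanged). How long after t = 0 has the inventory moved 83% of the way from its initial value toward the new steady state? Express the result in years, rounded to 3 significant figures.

τ = M₀/F₀ = 39710/58.54 = 678.3 yr.
The remaining gap fraction is e^(−t/τ); 83% covered ⇒ e^(−t/τ) = 0.170.
t = −τ ln(0.170) = 678.3 × 1.772 = 1202 yr.

1200 yr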